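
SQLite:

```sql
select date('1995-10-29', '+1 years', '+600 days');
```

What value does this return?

Adding +1 year to 1995-10-29 gives 1996-10-29.
Applying '+600 days' to 1996-10-29: counting 600 days forward gives 1998-06-21.

1998-06-21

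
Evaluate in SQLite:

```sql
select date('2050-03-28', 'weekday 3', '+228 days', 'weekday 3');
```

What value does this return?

2050-11-16

`weekday 3` advances to the next Wednesday; 2050-03-28 is a Monday, so it moves forward to 2050-03-30.
Applying '+228 days' to 2050-03-30: counting 228 days forward gives 2050-11-13.
`weekday 3` advances to the next Wednesday; 2050-11-13 is a Sunday, so it moves forward to 2050-11-16.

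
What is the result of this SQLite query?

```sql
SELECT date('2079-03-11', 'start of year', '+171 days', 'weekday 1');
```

2079-06-26

`start of year` rewinds 2079-03-11 to 2079-01-01.
Applying '+171 days' to 2079-01-01: counting 171 days forward gives 2079-06-21.
`weekday 1` advances to the next Monday; 2079-06-21 is a Wednesday, so it moves forward to 2079-06-26.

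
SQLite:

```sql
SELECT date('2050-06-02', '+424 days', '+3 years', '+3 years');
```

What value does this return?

2057-07-31

Applying '+424 days' to 2050-06-02: counting 424 days forward gives 2051-07-31.
Adding +3 years to 2051-07-31 gives 2054-07-31.
Adding +3 years to 2054-07-31 gives 2057-07-31.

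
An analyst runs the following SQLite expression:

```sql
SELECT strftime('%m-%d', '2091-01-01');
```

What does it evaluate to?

01-01

`%m-%d` extracts the month-day: 01-01.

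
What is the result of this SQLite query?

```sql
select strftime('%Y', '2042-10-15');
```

2042

`%Y` extracts the 4-digit year: 2042.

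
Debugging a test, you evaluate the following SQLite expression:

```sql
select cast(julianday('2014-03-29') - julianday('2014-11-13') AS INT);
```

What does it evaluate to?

-229

2 days remain in March 2014 after the 29th (31 − 29).
Full months from April 2014 through October 2014 contribute their day counts.
Then 13 days into November 2014.
Total: 2 + 30 + 31 + 30 + 31 + 31 + 30 + 31 + 13 = 229.
The subtraction is earlier − later, so the result is −229 → -229.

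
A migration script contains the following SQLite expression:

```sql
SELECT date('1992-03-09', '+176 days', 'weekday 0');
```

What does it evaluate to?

1992-09-06

Applying '+176 days' to 1992-03-09: counting 176 days forward gives 1992-09-01.
`weekday 0` advances to the next Sunday; 1992-09-01 is a Tuesday, so it moves forward to 1992-09-06.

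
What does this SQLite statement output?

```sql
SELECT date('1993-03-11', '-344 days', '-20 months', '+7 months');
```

Applying '-344 days' to 1993-03-11: counting 344 days back gives 1992-04-01.
Adding -20 months to 1992-04-01 gives 1990-08-01.
Adding +7 months to 1990-08-01 gives 1991-03-01.

1991-03-01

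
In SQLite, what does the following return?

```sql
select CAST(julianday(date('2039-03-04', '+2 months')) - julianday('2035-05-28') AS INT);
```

Adding +2 months to 2039-03-04 gives 2039-05-04.
3 days remain in May 2035 after the 28th (31 − 28).
Full months from June 2035 through April 2039 contribute their day counts.
Then 4 days into May 2039.
Total: 3 + 30 + 31 + 31 + 30 + 31 + 30 + 31 + 31 + 29 + 31 + 30 + 31 + 30 + 31 + 31 + 30 + 31 + 30 + 31 + 31 + 28 + 31 + 30 + 31 + 30 + 31 + 31 + 30 + 31 + 30 + 31 + 31 + 28 + 31 + 30 + 31 + 30 + 31 + 31 + 30 + 31 + 30 + 31 + 31 + 28 + 31 + 30 + 4 = 1437.

1437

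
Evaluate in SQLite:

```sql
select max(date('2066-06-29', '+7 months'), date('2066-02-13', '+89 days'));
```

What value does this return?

date('2066-06-29', '+7 months') → 2067-01-29.
date('2066-02-13', '+89 days') → 2066-05-13.
Later of the two is 2067-01-29.

2067-01-29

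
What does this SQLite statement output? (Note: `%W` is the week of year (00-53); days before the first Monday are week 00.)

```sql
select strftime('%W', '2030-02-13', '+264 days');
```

44

First apply '+264 days': 2030-02-13 → 2030-11-04.
2030-11-04 is a Monday. SQLite's %W counts Mondays since the year started; the result is 44.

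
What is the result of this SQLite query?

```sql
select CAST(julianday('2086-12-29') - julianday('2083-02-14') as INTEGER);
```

14 days remain in February 2083 after the 14th (28 − 14).
Full months from March 2083 through November 2086 contribute their day counts.
Then 29 days into December 2086.
Total: 14 + 31 + 30 + 31 + 30 + 31 + 31 + 30 + 31 + 30 + 31 + 31 + 29 + 31 + 30 + 31 + 30 + 31 + 31 + 30 + 31 + 30 + 31 + 31 + 28 + 31 + 30 + 31 + 30 + 31 + 31 + 30 + 31 + 30 + 31 + 31 + 28 + 31 + 30 + 31 + 30 + 31 + 31 + 30 + 31 + 30 + 29 = 1414.

1414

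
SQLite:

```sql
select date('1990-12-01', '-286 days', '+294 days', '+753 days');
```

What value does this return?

Applying '-286 days' to 1990-12-01: counting 286 days back gives 1990-02-18.
Applying '+294 days' to 1990-02-18: counting 294 days forward gives 1990-12-09.
Applying '+753 days' to 1990-12-09: counting 753 days forward gives 1992-12-31.

1992-12-31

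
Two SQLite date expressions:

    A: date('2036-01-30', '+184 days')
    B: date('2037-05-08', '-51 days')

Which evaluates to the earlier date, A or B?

A = 2036-08-01.
B = 2037-03-18.
A is earlier.

A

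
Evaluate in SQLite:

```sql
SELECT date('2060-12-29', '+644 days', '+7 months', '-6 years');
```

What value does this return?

Applying '+644 days' to 2060-12-29: counting 644 days forward gives 2062-10-04.
Adding +7 months to 2062-10-04 gives 2063-05-04.
Adding -6 years to 2063-05-04 gives 2057-05-04.

2057-05-04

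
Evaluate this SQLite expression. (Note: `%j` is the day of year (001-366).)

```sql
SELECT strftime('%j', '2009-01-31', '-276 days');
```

121

First apply '-276 days': 2009-01-31 → 2008-04-30.
Day-of-year for 2008-04-30: days since 2008-01-01 inclusive = 121, zero-padded to 121.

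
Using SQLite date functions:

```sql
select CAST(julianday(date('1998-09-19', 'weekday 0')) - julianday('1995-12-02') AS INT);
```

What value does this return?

`weekday 0` advances to the next Sunday; 1998-09-19 is a Saturday, so it moves forward to 1998-09-20.
29 days remain in December 1995 after the 2nd (31 − 2).
Full months from January 1996 through August 1998 contribute their day counts.
Then 20 days into September 1998.
Total: 29 + 31 + 29 + 31 + 30 + 31 + 30 + 31 + 31 + 30 + 31 + 30 + 31 + 31 + 28 + 31 + 30 + 31 + 30 + 31 + 31 + 30 + 31 + 30 + 31 + 31 + 28 + 31 + 30 + 31 + 30 + 31 + 31 + 20 = 1023.

1023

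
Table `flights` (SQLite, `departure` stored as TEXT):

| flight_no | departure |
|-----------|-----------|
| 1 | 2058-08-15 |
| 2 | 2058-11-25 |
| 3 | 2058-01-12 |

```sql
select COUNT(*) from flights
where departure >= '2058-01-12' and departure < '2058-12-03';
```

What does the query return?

3

Rows in [2058-01-12, 2058-12-03): 2058-08-15, 2058-11-25, 2058-01-12 → 3 rows.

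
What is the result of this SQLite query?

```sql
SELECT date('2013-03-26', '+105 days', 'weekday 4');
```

Applying '+105 days' to 2013-03-26: counting 105 days forward gives 2013-07-09.
`weekday 4` advances to the next Thursday; 2013-07-09 is a Tuesday, so it moves forward to 2013-07-11.

2013-07-11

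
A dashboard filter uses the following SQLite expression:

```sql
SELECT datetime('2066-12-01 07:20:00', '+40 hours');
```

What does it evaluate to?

+40 hours from 2066-12-01 07:20:00 is 2066-12-02 23:20:00 (crosses midnight).

2066-12-02 23:20:00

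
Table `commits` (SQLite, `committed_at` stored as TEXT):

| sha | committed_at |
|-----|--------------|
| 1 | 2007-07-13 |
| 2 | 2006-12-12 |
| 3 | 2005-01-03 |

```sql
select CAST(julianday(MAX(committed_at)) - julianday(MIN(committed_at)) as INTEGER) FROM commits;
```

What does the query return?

921

MIN = 2005-01-03, MAX = 2007-07-13.
28 days remain in January 2005 after the 3rd (31 − 3).
Full months from February 2005 through June 2007 contribute their day counts.
Then 13 days into July 2007.
Total: 28 + 28 + 31 + 30 + 31 + 30 + 31 + 31 + 30 + 31 + 30 + 31 + 31 + 28 + 31 + 30 + 31 + 30 + 31 + 31 + 30 + 31 + 30 + 31 + 31 + 28 + 31 + 30 + 31 + 30 + 13 = 921.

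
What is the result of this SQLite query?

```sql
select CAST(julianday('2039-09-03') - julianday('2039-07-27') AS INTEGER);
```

38

4 days remain in July 2039 after the 27th (31 − 27).
August 2039: 31 days.
Then 3 days into September 2039.
Total: 4 + 31 + 3 = 38.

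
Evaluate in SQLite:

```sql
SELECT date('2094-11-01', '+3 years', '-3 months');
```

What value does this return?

Adding +3 years to 2094-11-01 gives 2097-11-01.
Adding -3 months to 2097-11-01 gives 2097-08-01.

2097-08-01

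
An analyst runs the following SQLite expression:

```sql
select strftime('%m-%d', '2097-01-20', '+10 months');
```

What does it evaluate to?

11-20

First apply '+10 months': 2097-01-20 → 2097-11-20.
`%m-%d` extracts the month-day: 11-20.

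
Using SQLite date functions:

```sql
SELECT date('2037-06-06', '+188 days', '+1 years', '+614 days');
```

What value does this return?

Applying '+188 days' to 2037-06-06: counting 188 days forward gives 2037-12-11.
Adding +1 year to 2037-12-11 gives 2038-12-11.
Applying '+614 days' to 2038-12-11: counting 614 days forward gives 2040-08-16.

2040-08-16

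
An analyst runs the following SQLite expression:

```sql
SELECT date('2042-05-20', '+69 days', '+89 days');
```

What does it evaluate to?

2042-10-25

Applying '+69 days' to 2042-05-20: counting 69 days forward gives 2042-07-28.
Applying '+89 days' to 2042-07-28: counting 89 days forward gives 2042-10-25.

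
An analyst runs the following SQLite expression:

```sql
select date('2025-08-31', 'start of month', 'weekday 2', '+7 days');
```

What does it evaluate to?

`start of month` rewinds 2025-08-31 to 2025-08-01.
`weekday 2` advances to the next Tuesday; 2025-08-01 is a Friday, so it moves forward to 2025-08-05.
Advancing 7 more days within August lands on 2025-08-12.

2025-08-12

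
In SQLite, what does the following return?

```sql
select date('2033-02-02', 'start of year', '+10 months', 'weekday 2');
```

`start of year` rewinds 2033-02-02 to 2033-01-01.
Adding +10 months to 2033-01-01 gives 2033-11-01.
`weekday 2` advances to the next Tuesday; 2033-11-01 is already a Tuesday, so it stays at 2033-11-01.

2033-11-01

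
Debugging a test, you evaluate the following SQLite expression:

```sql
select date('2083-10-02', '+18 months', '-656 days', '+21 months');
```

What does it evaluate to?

Adding +18 months to 2083-10-02 gives 2085-04-02.
Applying '-656 days' to 2085-04-02: counting 656 days back gives 2083-06-16.
Adding +21 months to 2083-06-16 gives 2085-03-16.

2085-03-16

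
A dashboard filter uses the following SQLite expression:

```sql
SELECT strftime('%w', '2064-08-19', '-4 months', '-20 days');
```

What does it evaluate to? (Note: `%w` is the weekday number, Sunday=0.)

First apply '-4 months', '-20 days': 2064-08-19 → 2064-03-30.
2064-03-30 is a Sunday; with Sunday=0 that is 0.

0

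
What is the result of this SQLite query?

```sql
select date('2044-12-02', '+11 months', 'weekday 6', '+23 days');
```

2045-11-27

Adding +11 months to 2044-12-02 gives 2045-11-02.
`weekday 6` advances to the next Saturday; 2045-11-02 is a Thursday, so it moves forward to 2045-11-04.
Advancing 23 more days within November lands on 2045-11-27.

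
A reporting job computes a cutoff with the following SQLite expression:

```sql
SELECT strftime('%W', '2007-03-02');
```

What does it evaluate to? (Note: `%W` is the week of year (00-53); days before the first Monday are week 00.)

2007-03-02 is a Friday. SQLite's %W counts Mondays since the year started; the result is 09.

09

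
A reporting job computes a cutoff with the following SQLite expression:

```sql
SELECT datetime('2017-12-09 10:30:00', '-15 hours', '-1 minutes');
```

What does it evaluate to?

-15 hours from 2017-12-09 10:30:00 is 2017-12-08 19:30:00 (crosses midnight).
-1 minutes from 2017-12-08 19:30:00 is 2017-12-08 19:29:00.

2017-12-08 19:29:00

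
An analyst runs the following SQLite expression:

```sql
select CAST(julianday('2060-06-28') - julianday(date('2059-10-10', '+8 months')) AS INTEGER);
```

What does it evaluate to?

Adding +8 months to 2059-10-10 gives 2060-06-10.
Both dates are in June 2060: 28 − 10 = 18.

18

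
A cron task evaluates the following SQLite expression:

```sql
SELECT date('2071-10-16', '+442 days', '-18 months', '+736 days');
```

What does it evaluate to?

2073-07-06

Applying '+442 days' to 2071-10-16: counting 442 days forward gives 2072-12-31.
Adding -18 months to 2072-12-31 targets 2071-06-31. June 2071 has only 30 days, so SQLite normalizes the 1-day overflow forward to 2071-07-01.
Applying '+736 days' to 2071-07-01: counting 736 days forward gives 2073-07-06.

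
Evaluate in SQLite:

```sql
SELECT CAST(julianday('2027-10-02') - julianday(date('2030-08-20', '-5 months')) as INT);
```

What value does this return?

Adding -5 months to 2030-08-20 gives 2030-03-20.
29 days remain in October 2027 after the 2nd (31 − 2).
Full months from November 2027 through February 2030 contribute their day counts.
Then 20 days into March 2030.
Total: 29 + 30 + 31 + 31 + 29 + 31 + 30 + 31 + 30 + 31 + 31 + 30 + 31 + 30 + 31 + 31 + 28 + 31 + 30 + 31 + 30 + 31 + 31 + 30 + 31 + 30 + 31 + 31 + 28 + 20 = 900.
The subtraction is earlier − later, so the result is −900 → -900.

-900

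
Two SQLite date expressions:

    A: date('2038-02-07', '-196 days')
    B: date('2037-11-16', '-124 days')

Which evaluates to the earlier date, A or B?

B

A = 2037-07-26.
B = 2037-07-15.
B is earlier.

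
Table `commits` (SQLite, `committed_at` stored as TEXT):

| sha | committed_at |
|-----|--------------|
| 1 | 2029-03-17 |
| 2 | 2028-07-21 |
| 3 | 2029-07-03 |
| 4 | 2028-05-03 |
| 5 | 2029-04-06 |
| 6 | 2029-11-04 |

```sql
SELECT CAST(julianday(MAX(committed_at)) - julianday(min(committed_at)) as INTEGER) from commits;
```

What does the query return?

550

MIN = 2028-05-03, MAX = 2029-11-04.
28 days remain in May 2028 after the 3rd (31 − 3).
Full months from June 2028 through October 2029 contribute their day counts.
Then 4 days into November 2029.
Total: 28 + 30 + 31 + 31 + 30 + 31 + 30 + 31 + 31 + 28 + 31 + 30 + 31 + 30 + 31 + 31 + 30 + 31 + 4 = 550.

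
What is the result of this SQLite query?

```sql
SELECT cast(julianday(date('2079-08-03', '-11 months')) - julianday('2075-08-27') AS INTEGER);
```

1103

Adding -11 months to 2079-08-03 gives 2078-09-03.
4 days remain in August 2075 after the 27th (31 − 27).
Full months from September 2075 through August 2078 contribute their day counts.
Then 3 days into September 2078.
Total: 4 + 30 + 31 + 30 + 31 + 31 + 29 + 31 + 30 + 31 + 30 + 31 + 31 + 30 + 31 + 30 + 31 + 31 + 28 + 31 + 30 + 31 + 30 + 31 + 31 + 30 + 31 + 30 + 31 + 31 + 28 + 31 + 30 + 31 + 30 + 31 + 31 + 3 = 1103.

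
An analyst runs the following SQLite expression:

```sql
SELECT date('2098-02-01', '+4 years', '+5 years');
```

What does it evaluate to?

Adding +4 years to 2098-02-01 gives 2102-02-01.
Adding +5 years to 2102-02-01 gives 2107-02-01.

2107-02-01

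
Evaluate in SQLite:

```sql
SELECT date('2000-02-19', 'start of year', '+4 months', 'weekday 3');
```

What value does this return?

2000-05-03

`start of year` rewinds 2000-02-19 to 2000-01-01.
Adding +4 months to 2000-01-01 gives 2000-05-01.
`weekday 3` advances to the next Wednesday; 2000-05-01 is a Monday, so it moves forward to 2000-05-03.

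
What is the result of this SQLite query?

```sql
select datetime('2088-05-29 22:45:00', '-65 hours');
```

-65 hours from 2088-05-29 22:45:00 is 2088-05-27 05:45:00 (crosses midnight).

2088-05-27 05:45:00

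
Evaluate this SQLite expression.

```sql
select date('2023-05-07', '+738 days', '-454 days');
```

2024-02-15

Applying '+738 days' to 2023-05-07: counting 738 days forward gives 2025-05-14.
Applying '-454 days' to 2025-05-14: counting 454 days back gives 2024-02-15.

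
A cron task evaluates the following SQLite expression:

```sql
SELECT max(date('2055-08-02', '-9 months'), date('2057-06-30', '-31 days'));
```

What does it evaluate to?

2057-05-30

date('2055-08-02', '-9 months') → 2054-11-02.
date('2057-06-30', '-31 days') → 2057-05-30.
Later of the two is 2057-05-30.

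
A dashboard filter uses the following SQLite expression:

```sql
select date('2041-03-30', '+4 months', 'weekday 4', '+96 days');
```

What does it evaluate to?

2041-11-05

Adding +4 months to 2041-03-30 gives 2041-07-30.
`weekday 4` advances to the next Thursday; 2041-07-30 is a Tuesday, so it moves forward to 2041-08-01.
Applying '+96 days' to 2041-08-01: counting 96 days forward gives 2041-11-05.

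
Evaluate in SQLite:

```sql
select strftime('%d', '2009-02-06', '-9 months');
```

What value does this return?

06

First apply '-9 months': 2009-02-06 → 2008-05-06.
`%d` extracts the 2-digit day of month: 06.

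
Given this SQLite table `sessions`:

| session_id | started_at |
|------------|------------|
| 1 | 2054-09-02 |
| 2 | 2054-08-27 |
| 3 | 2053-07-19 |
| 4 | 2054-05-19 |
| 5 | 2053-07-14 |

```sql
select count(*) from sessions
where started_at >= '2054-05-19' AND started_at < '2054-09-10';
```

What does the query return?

Rows in [2054-05-19, 2054-09-10): 2054-09-02, 2054-08-27, 2054-05-19 → 3 rows.

3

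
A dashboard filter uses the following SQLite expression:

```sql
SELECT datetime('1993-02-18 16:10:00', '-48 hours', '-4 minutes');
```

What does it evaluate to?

1993-02-16 16:06:00

-48 hours from 1993-02-18 16:10:00 is 1993-02-16 16:10:00 (crosses midnight).
-4 minutes from 1993-02-16 16:10:00 is 1993-02-16 16:06:00.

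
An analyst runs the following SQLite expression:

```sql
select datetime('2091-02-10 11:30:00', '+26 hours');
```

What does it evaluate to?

2091-02-11 13:30:00

+26 hours from 2091-02-10 11:30:00 is 2091-02-11 13:30:00 (crosses midnight).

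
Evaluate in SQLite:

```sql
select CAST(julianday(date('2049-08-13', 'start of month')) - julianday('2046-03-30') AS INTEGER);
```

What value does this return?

1220

`start of month` rewinds 2049-08-13 to 2049-08-01.
1 day remains in March 2046 after the 30th (31 − 30).
Full months from April 2046 through July 2049 contribute their day counts.
Then 1 day into August 2049.
Total: 1 + 30 + 31 + 30 + 31 + 31 + 30 + 31 + 30 + 31 + 31 + 28 + 31 + 30 + 31 + 30 + 31 + 31 + 30 + 31 + 30 + 31 + 31 + 29 + 31 + 30 + 31 + 30 + 31 + 31 + 30 + 31 + 30 + 31 + 31 + 28 + 31 + 30 + 31 + 30 + 31 + 1 = 1220.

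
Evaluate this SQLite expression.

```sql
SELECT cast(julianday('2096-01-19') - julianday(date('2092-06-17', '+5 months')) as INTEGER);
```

Adding +5 months to 2092-06-17 gives 2092-11-17.
13 days remain in November 2092 after the 17th (30 − 17).
Full months from December 2092 through December 2095 contribute their day counts.
Then 19 days into January 2096.
Total: 13 + 31 + 31 + 28 + 31 + 30 + 31 + 30 + 31 + 31 + 30 + 31 + 30 + 31 + 31 + 28 + 31 + 30 + 31 + 30 + 31 + 31 + 30 + 31 + 30 + 31 + 31 + 28 + 31 + 30 + 31 + 30 + 31 + 31 + 30 + 31 + 30 + 31 + 19 = 1158.

1158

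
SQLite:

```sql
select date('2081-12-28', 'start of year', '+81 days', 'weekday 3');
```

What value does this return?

`start of year` rewinds 2081-12-28 to 2081-01-01.
Applying '+81 days' to 2081-01-01: counting 81 days forward gives 2081-03-23.
`weekday 3` advances to the next Wednesday; 2081-03-23 is a Sunday, so it moves forward to 2081-03-26.

2081-03-26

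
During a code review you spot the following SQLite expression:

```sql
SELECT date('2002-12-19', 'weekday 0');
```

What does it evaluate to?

2002-12-22

`weekday 0` advances to the next Sunday; 2002-12-19 is a Thursday, so it moves forward to 2002-12-22.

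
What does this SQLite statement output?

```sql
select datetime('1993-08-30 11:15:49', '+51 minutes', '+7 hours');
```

+51 minutes from 1993-08-30 11:15:49 is 1993-08-30 12:06:49.
+7 hours from 1993-08-30 12:06:49 is 1993-08-30 19:06:49.

1993-08-30 19:06:49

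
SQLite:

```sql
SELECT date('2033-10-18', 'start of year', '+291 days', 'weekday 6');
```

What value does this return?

`start of year` rewinds 2033-10-18 to 2033-01-01.
Applying '+291 days' to 2033-01-01: counting 291 days forward gives 2033-10-19.
`weekday 6` advances to the next Saturday; 2033-10-19 is a Wednesday, so it moves forward to 2033-10-22.

2033-10-22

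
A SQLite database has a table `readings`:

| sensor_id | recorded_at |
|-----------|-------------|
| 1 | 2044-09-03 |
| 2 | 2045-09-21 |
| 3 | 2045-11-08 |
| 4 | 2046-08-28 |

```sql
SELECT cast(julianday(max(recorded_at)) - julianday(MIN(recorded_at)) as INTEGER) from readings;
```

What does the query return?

MIN = 2044-09-03, MAX = 2046-08-28.
27 days remain in September 2044 after the 3rd (30 − 3).
Full months from October 2044 through July 2046 contribute their day counts.
Then 28 days into August 2046.
Total: 27 + 31 + 30 + 31 + 31 + 28 + 31 + 30 + 31 + 30 + 31 + 31 + 30 + 31 + 30 + 31 + 31 + 28 + 31 + 30 + 31 + 30 + 31 + 28 = 724.

724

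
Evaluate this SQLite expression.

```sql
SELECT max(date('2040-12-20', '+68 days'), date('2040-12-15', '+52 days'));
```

2041-02-26

date('2040-12-20', '+68 days') → 2041-02-26.
date('2040-12-15', '+52 days') → 2041-02-05.
Later of the two is 2041-02-26.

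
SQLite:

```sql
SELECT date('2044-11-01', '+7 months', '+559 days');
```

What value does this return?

Adding +7 months to 2044-11-01 gives 2045-06-01.
Applying '+559 days' to 2045-06-01: counting 559 days forward gives 2046-12-12.

2046-12-12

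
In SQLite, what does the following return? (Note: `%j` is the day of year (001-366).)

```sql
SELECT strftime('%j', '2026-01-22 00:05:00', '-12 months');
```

First apply '-12 months': 2026-01-22 00:05:00 → 2025-01-22 00:05:00.
Day-of-year for 2025-01-22: days since 2025-01-01 inclusive = 22, zero-padded to 022.

022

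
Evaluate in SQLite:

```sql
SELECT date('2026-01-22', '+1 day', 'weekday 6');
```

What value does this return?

2026-01-24

Advancing 1 more day within January lands on 2026-01-23.
`weekday 6` advances to the next Saturday; 2026-01-23 is a Friday, so it moves forward to 2026-01-24.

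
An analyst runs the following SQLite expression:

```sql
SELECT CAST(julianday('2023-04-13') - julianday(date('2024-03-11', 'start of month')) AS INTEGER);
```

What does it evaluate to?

-323

`start of month` rewinds 2024-03-11 to 2024-03-01.
17 days remain in April 2023 after the 13th (30 − 13).
Full months from May 2023 through February 2024 contribute their day counts.
Then 1 day into March 2024.
Total: 17 + 31 + 30 + 31 + 31 + 30 + 31 + 30 + 31 + 31 + 29 + 1 = 323.
The subtraction is earlier − later, so the result is −323 → -323.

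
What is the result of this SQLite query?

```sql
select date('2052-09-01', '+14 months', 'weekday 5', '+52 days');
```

2053-12-29

Adding +14 months to 2052-09-01 gives 2053-11-01.
`weekday 5` advances to the next Friday; 2053-11-01 is a Saturday, so it moves forward to 2053-11-07.
Applying '+52 days' to 2053-11-07: counting 52 days forward gives 2053-12-29.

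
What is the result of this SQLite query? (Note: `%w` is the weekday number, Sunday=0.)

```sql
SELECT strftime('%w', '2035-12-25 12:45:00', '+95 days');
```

First apply '+95 days': 2035-12-25 12:45:00 → 2036-03-29 12:45:00.
2036-03-29 is a Saturday; with Sunday=0 that is 6.

6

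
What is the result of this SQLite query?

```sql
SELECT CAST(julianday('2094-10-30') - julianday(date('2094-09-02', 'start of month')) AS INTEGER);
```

59

`start of month` rewinds 2094-09-02 to 2094-09-01.
29 days remain in September 2094 after the 1st (30 − 1).
Then 30 days into October 2094.
Total: 29 + 30 = 59.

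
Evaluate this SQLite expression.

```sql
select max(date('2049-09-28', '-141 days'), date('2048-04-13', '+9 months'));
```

2049-05-10

date('2049-09-28', '-141 days') → 2049-05-10.
date('2048-04-13', '+9 months') → 2049-01-13.
Later of the two is 2049-05-10.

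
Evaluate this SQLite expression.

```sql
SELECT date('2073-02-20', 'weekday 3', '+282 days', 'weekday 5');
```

`weekday 3` advances to the next Wednesday; 2073-02-20 is a Monday, so it moves forward to 2073-02-22.
Applying '+282 days' to 2073-02-22: counting 282 days forward gives 2073-12-01.
`weekday 5` advances to the next Friday; 2073-12-01 is already a Friday, so it stays at 2073-12-01.

2073-12-01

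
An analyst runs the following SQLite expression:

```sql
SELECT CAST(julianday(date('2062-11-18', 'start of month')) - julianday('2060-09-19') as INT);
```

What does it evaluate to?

773

`start of month` rewinds 2062-11-18 to 2062-11-01.
11 days remain in September 2060 after the 19th (30 − 19).
Full months from October 2060 through October 2062 contribute their day counts.
Then 1 day into November 2062.
Total: 11 + 31 + 30 + 31 + 31 + 28 + 31 + 30 + 31 + 30 + 31 + 31 + 30 + 31 + 30 + 31 + 31 + 28 + 31 + 30 + 31 + 30 + 31 + 31 + 30 + 31 + 1 = 773.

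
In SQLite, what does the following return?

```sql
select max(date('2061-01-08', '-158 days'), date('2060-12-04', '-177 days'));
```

2060-08-03

date('2061-01-08', '-158 days') → 2060-08-03.
date('2060-12-04', '-177 days') → 2060-06-10.
Later of the two is 2060-08-03.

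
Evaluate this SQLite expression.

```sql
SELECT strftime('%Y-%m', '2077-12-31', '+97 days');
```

2078-04

First apply '+97 days': 2077-12-31 → 2078-04-07.
`%Y-%m` extracts the year-month: 2078-04.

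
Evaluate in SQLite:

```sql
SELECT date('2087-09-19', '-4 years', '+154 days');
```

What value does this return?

Adding -4 years to 2087-09-19 gives 2083-09-19.
Applying '+154 days' to 2083-09-19: counting 154 days forward gives 2084-02-20.

2084-02-20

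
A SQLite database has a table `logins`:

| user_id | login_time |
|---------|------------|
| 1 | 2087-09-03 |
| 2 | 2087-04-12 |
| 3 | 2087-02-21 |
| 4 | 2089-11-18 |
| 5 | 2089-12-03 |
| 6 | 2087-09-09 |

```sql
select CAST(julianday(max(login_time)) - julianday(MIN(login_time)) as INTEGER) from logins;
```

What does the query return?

MIN = 2087-02-21, MAX = 2089-12-03.
7 days remain in February 2087 after the 21st (28 − 21).
Full months from March 2087 through November 2089 contribute their day counts.
Then 3 days into December 2089.
Total: 7 + 31 + 30 + 31 + 30 + 31 + 31 + 30 + 31 + 30 + 31 + 31 + 29 + 31 + 30 + 31 + 30 + 31 + 31 + 30 + 31 + 30 + 31 + 31 + 28 + 31 + 30 + 31 + 30 + 31 + 31 + 30 + 31 + 30 + 3 = 1016.

1016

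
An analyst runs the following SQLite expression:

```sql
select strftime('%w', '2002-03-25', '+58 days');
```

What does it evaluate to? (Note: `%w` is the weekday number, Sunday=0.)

First apply '+58 days': 2002-03-25 → 2002-05-22.
2002-05-22 is a Wednesday; with Sunday=0 that is 3.

3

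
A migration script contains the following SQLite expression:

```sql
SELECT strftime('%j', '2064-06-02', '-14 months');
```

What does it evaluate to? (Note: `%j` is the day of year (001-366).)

092

First apply '-14 months': 2064-06-02 → 2063-04-02.
Day-of-year for 2063-04-02: days since 2063-01-01 inclusive = 92, zero-padded to 092.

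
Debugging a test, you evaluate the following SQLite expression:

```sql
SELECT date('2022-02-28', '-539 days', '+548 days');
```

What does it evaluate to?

2022-03-09

Applying '-539 days' to 2022-02-28: counting 539 days back gives 2020-09-07.
Applying '+548 days' to 2020-09-07: counting 548 days forward gives 2022-03-09.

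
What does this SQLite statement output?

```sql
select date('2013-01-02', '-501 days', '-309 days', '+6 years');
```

2016-10-15

Applying '-501 days' to 2013-01-02: counting 501 days back gives 2011-08-20.
Applying '-309 days' to 2011-08-20: counting 309 days back gives 2010-10-15.
Adding +6 years to 2010-10-15 gives 2016-10-15.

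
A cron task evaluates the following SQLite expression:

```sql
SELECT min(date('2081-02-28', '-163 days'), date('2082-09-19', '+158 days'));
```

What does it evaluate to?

date('2081-02-28', '-163 days') → 2080-09-18.
date('2082-09-19', '+158 days') → 2083-02-24.
Earlier of the two is 2080-09-18.

2080-09-18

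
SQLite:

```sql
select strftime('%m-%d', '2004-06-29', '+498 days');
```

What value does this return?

11-09

First apply '+498 days': 2004-06-29 → 2005-11-09.
`%m-%d` extracts the month-day: 11-09.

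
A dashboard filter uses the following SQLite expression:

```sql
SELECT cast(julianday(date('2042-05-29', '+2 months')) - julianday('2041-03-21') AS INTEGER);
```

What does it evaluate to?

495

Adding +2 months to 2042-05-29 gives 2042-07-29.
10 days remain in March 2041 after the 21st (31 − 21).
Full months from April 2041 through June 2042 contribute their day counts.
Then 29 days into July 2042.
Total: 10 + 30 + 31 + 30 + 31 + 31 + 30 + 31 + 30 + 31 + 31 + 28 + 31 + 30 + 31 + 30 + 29 = 495.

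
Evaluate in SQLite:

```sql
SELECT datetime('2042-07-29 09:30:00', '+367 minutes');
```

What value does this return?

367 minutes = 6h 7m; +367 minutes from 2042-07-29 09:30:00 is 2042-07-29 15:37:00.

2042-07-29 15:37:00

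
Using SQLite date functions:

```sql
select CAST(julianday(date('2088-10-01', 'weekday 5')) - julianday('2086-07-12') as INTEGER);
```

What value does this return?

`weekday 5` advances to the next Friday; 2088-10-01 is already a Friday, so it stays at 2088-10-01.
19 days remain in July 2086 after the 12th (31 − 12).
Full months from August 2086 through September 2088 contribute their day counts.
Then 1 day into October 2088.
Total: 19 + 31 + 30 + 31 + 30 + 31 + 31 + 28 + 31 + 30 + 31 + 30 + 31 + 31 + 30 + 31 + 30 + 31 + 31 + 29 + 31 + 30 + 31 + 30 + 31 + 31 + 30 + 1 = 812.

812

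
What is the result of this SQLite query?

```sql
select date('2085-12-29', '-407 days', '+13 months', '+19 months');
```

Applying '-407 days' to 2085-12-29: counting 407 days back gives 2084-11-17.
Adding +13 months to 2084-11-17 gives 2085-12-17.
Adding +19 months to 2085-12-17 gives 2087-07-17.

2087-07-17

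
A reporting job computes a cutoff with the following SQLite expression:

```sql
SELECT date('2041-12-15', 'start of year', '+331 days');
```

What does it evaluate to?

2041-11-28

`start of year` rewinds 2041-12-15 to 2041-01-01.
Applying '+331 days' to 2041-01-01: counting 331 days forward gives 2041-11-28.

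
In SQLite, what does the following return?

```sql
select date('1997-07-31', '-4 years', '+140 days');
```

1993-12-18

Adding -4 years to 1997-07-31 gives 1993-07-31.
Applying '+140 days' to 1993-07-31: counting 140 days forward gives 1993-12-18.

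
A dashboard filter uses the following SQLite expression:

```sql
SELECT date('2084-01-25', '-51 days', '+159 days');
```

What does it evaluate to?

2084-05-12

Applying '-51 days' to 2084-01-25: counting 51 days back gives 2083-12-05.
Applying '+159 days' to 2083-12-05: counting 159 days forward gives 2084-05-12.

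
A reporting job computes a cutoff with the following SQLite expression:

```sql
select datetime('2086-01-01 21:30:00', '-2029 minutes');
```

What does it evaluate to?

2085-12-31 11:41:00

2029 minutes = 33h 49m; -2029 minutes from 2086-01-01 21:30:00 is 2085-12-31 11:41:00 (crosses midnight).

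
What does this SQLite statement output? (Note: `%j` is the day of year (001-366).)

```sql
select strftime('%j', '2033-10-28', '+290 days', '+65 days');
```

291

First apply '+290 days', '+65 days': 2033-10-28 → 2034-10-18.
Day-of-year for 2034-10-18: days since 2034-01-01 inclusive = 291, zero-padded to 291.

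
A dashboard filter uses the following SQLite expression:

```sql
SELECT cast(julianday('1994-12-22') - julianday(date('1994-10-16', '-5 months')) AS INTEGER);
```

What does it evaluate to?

220

Adding -5 months to 1994-10-16 gives 1994-05-16.
15 days remain in May 1994 after the 16th (31 − 16).
Full months from June 1994 through November 1994 contribute their day counts.
Then 22 days into December 1994.
Total: 15 + 30 + 31 + 31 + 30 + 31 + 30 + 22 = 220.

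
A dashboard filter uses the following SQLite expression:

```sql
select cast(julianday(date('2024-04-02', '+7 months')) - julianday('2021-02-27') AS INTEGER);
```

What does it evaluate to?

1344

Adding +7 months to 2024-04-02 gives 2024-11-02.
1 day remains in February 2021 after the 27th (28 − 27).
Full months from March 2021 through October 2024 contribute their day counts.
Then 2 days into November 2024.
Total: 1 + 31 + 30 + 31 + 30 + 31 + 31 + 30 + 31 + 30 + 31 + 31 + 28 + 31 + 30 + 31 + 30 + 31 + 31 + 30 + 31 + 30 + 31 + 31 + 28 + 31 + 30 + 31 + 30 + 31 + 31 + 30 + 31 + 30 + 31 + 31 + 29 + 31 + 30 + 31 + 30 + 31 + 31 + 30 + 31 + 2 = 1344.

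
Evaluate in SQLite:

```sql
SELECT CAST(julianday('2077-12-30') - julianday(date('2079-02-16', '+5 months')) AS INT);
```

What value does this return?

-563

Adding +5 months to 2079-02-16 gives 2079-07-16.
1 day remains in December 2077 after the 30th (31 − 30).
Full months from January 2078 through June 2079 contribute their day counts.
Then 16 days into July 2079.
Total: 1 + 31 + 28 + 31 + 30 + 31 + 30 + 31 + 31 + 30 + 31 + 30 + 31 + 31 + 28 + 31 + 30 + 31 + 30 + 16 = 563.
The subtraction is earlier − later, so the result is −563 → -563.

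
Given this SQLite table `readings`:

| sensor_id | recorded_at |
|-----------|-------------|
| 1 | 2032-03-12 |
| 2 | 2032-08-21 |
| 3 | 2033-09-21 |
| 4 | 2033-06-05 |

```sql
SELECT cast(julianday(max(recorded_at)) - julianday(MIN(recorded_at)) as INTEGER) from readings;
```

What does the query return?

558

MIN = 2032-03-12, MAX = 2033-09-21.
19 days remain in March 2032 after the 12th (31 − 12).
Full months from April 2032 through August 2033 contribute their day counts.
Then 21 days into September 2033.
Total: 19 + 30 + 31 + 30 + 31 + 31 + 30 + 31 + 30 + 31 + 31 + 28 + 31 + 30 + 31 + 30 + 31 + 31 + 21 = 558.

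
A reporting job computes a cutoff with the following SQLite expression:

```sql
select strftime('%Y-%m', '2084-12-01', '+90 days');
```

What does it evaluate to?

2085-03

First apply '+90 days': 2084-12-01 → 2085-03-01.
`%Y-%m` extracts the year-month: 2085-03.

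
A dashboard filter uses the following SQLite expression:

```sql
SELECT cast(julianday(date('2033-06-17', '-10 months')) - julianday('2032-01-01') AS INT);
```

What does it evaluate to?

229

Adding -10 months to 2033-06-17 gives 2032-08-17.
30 days remain in January 2032 after the 1st (31 − 1).
Full months from February 2032 through July 2032 contribute their day counts.
Then 17 days into August 2032.
Total: 30 + 29 + 31 + 30 + 31 + 30 + 31 + 17 = 229.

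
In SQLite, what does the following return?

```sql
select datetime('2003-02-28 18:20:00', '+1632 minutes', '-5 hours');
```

2003-03-01 16:32:00

1632 minutes = 27h 12m; +1632 minutes from 2003-02-28 18:20:00 is 2003-03-01 21:32:00 (crosses midnight).
-5 hours from 2003-03-01 21:32:00 is 2003-03-01 16:32:00.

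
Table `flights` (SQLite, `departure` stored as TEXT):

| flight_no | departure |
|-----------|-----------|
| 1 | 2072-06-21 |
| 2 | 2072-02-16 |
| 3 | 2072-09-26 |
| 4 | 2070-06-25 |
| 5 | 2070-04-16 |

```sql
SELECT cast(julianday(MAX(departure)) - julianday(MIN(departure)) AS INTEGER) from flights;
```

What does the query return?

894

MIN = 2070-04-16, MAX = 2072-09-26.
14 days remain in April 2070 after the 16th (30 − 16).
Full months from May 2070 through August 2072 contribute their day counts.
Then 26 days into September 2072.
Total: 14 + 31 + 30 + 31 + 31 + 30 + 31 + 30 + 31 + 31 + 28 + 31 + 30 + 31 + 30 + 31 + 31 + 30 + 31 + 30 + 31 + 31 + 29 + 31 + 30 + 31 + 30 + 31 + 31 + 26 = 894.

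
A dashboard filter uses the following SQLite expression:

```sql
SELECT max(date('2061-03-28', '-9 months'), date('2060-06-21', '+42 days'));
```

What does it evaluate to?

date('2061-03-28', '-9 months') → 2060-06-28.
date('2060-06-21', '+42 days') → 2060-08-02.
Later of the two is 2060-08-02.

2060-08-02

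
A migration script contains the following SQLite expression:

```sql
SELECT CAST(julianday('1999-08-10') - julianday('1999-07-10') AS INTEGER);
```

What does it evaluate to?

31

21 days remain in July 1999 after the 10th (31 − 10).
Then 10 days into August 1999.
Total: 21 + 10 = 31.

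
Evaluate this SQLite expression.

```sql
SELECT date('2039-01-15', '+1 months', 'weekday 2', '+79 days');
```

Adding +1 month to 2039-01-15 gives 2039-02-15.
`weekday 2` advances to the next Tuesday; 2039-02-15 is already a Tuesday, so it stays at 2039-02-15.
Applying '+79 days' to 2039-02-15: counting 79 days forward gives 2039-05-05.

2039-05-05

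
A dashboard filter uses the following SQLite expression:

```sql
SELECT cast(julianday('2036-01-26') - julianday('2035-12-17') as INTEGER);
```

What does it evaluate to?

14 days remain in December 2035 after the 17th (31 − 17).
Then 26 days into January 2036.
Total: 14 + 26 = 40.

40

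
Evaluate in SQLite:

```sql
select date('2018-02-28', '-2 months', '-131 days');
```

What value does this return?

2017-08-19

Adding -2 months to 2018-02-28 gives 2017-12-28.
Applying '-131 days' to 2017-12-28: counting 131 days back gives 2017-08-19.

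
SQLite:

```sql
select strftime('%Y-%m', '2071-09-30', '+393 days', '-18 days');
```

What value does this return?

2072-10

First apply '+393 days', '-18 days': 2071-09-30 → 2072-10-09.
`%Y-%m` extracts the year-month: 2072-10.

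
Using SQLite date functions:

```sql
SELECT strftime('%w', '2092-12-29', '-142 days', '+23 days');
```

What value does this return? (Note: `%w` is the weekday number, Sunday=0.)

1

First apply '-142 days', '+23 days': 2092-12-29 → 2092-09-01.
2092-09-01 is a Monday; with Sunday=0 that is 1.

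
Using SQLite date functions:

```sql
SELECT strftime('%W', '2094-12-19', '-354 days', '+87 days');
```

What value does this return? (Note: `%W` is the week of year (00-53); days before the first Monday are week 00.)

12

First apply '-354 days', '+87 days': 2094-12-19 → 2094-03-27.
2094-03-27 is a Saturday. SQLite's %W counts Mondays since the year started; the result is 12.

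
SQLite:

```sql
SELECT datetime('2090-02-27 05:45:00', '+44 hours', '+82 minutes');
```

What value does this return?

2090-03-01 03:07:00

+44 hours from 2090-02-27 05:45:00 is 2090-03-01 01:45:00 (crosses midnight).
82 minutes = 1h 22m; +82 minutes from 2090-03-01 01:45:00 is 2090-03-01 03:07:00.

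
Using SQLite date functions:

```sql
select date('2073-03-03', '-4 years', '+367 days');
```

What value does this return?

2070-03-05

Adding -4 years to 2073-03-03 gives 2069-03-03.
Applying '+367 days' to 2069-03-03: counting 367 days forward gives 2070-03-05.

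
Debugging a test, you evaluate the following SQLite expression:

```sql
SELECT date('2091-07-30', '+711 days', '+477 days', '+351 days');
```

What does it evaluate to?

Applying '+711 days' to 2091-07-30: counting 711 days forward gives 2093-07-10.
Applying '+477 days' to 2093-07-10: counting 477 days forward gives 2094-10-30.
Applying '+351 days' to 2094-10-30: counting 351 days forward gives 2095-10-16.

2095-10-16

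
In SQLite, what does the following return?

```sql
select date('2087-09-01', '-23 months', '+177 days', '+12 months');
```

Adding -23 months to 2087-09-01 gives 2085-10-01.
Applying '+177 days' to 2085-10-01: counting 177 days forward gives 2086-03-27.
Adding +12 months to 2086-03-27 gives 2087-03-27.

2087-03-27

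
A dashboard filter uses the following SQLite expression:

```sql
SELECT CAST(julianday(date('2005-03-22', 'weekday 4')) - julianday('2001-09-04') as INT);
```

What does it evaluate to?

`weekday 4` advances to the next Thursday; 2005-03-22 is a Tuesday, so it moves forward to 2005-03-24.
26 days remain in September 2001 after the 4th (30 − 4).
Full months from October 2001 through February 2005 contribute their day counts.
Then 24 days into March 2005.
Total: 26 + 31 + 30 + 31 + 31 + 28 + 31 + 30 + 31 + 30 + 31 + 31 + 30 + 31 + 30 + 31 + 31 + 28 + 31 + 30 + 31 + 30 + 31 + 31 + 30 + 31 + 30 + 31 + 31 + 29 + 31 + 30 + 31 + 30 + 31 + 31 + 30 + 31 + 30 + 31 + 31 + 28 + 24 = 1297.

1297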